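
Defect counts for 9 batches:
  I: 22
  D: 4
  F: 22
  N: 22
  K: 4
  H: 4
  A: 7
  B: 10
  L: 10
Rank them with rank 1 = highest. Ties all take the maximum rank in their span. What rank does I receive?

3

Sorted (descending): 22, 22, 22, 10, 10, 7, 4, 4, 4
The 3 values of 22 occupy positions 1–3 → each gets rank 3.
The 2 values of 10 occupy positions 4–5 → each gets rank 5.
The 3 values of 4 occupy positions 7–9 → each gets rank 9.
I has value 22 → rank 3.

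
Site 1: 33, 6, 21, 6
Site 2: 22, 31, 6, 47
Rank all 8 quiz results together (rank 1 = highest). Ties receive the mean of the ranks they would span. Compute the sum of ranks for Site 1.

Sorted (descending): 47, 33, 31, 22, 21, 6, 6, 6
The 3 values of 6 occupy positions 6–8 → average rank 7.
Site 1 values → pooled ranks: 33→2, 6→7, 21→5, 6→7
Rank sum = 2 + 7 + 5 + 7 = 21

21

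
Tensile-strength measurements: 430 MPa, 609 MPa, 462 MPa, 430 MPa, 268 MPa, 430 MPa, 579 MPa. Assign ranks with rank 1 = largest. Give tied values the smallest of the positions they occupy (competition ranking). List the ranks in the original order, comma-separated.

4, 1, 3, 4, 7, 4, 2

Sorted (descending): 609, 579, 462, 430, 430, 430, 268
The 3 values of 430 occupy positions 4–6 → each gets rank 4.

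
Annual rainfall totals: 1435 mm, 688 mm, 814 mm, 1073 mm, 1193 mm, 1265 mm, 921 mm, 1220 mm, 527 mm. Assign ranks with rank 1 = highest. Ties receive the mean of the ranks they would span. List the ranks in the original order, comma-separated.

1, 8, 7, 5, 4, 2, 6, 3, 9

Sorted (descending): 1435, 1265, 1220, 1193, 1073, 921, 814, 688, 527
No ties — each value takes its position as its rank.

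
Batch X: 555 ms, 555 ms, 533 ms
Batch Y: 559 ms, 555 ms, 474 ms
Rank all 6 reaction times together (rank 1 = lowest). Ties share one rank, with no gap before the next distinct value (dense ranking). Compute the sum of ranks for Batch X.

8

Sorted (ascending): 474, 533, 555, 555, 555, 559
The 3 values of 555 share dense rank 3.
Remaining distinct values take the next consecutive integers.
Batch X values → pooled ranks: 555→3, 555→3, 533→2
Rank sum = 3 + 3 + 2 = 8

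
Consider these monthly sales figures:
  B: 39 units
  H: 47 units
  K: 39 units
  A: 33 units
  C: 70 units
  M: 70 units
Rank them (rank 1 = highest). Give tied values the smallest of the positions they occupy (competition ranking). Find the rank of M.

Sorted (descending): 70, 70, 47, 39, 39, 33
The 2 values of 70 occupy positions 1–2 → each gets rank 1.
The 2 values of 39 occupy positions 4–5 → each gets rank 4.
M has value 70 units → rank 1.

1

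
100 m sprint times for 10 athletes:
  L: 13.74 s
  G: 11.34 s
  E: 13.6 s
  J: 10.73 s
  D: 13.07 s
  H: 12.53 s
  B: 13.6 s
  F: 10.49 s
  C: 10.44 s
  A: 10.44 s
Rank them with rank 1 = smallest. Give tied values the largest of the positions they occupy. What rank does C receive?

2

Sorted (ascending): 10.44, 10.44, 10.49, 10.73, 11.34, 12.53, 13.07, 13.6, 13.6, 13.74
The 2 values of 10.44 occupy positions 1–2 → each gets rank 2.
The 2 values of 13.6 occupy positions 8–9 → each gets rank 9.
C has value 10.44 s → rank 2.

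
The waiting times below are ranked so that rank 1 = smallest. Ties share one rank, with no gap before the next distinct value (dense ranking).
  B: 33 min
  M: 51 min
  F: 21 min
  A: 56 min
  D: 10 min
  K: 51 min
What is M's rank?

Sorted (ascending): 10, 21, 33, 51, 51, 56
The 2 values of 51 share dense rank 4.
Remaining distinct values take the next consecutive integers.
M has value 51 min → rank 4.

4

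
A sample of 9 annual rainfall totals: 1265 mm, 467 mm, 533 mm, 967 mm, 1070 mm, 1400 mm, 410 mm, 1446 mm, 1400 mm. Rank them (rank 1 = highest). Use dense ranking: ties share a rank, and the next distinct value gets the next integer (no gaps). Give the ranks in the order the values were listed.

3, 7, 6, 5, 4, 2, 8, 1, 2

Sorted (descending): 1446, 1400, 1400, 1265, 1070, 967, 533, 467, 410
The 2 values of 1400 share dense rank 2.
Remaining distinct values take the next consecutive integers.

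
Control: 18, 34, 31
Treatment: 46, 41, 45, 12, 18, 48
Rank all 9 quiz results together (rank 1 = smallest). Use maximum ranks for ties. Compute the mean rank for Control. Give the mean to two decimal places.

Sorted (ascending): 12, 18, 18, 31, 34, 41, 45, 46, 48
The 2 values of 18 occupy positions 2–3 → each gets rank 3.
Control values → pooled ranks: 18→3, 34→5, 31→4
Mean rank = (3 + 5 + 4) / 3 = 4.00

4.00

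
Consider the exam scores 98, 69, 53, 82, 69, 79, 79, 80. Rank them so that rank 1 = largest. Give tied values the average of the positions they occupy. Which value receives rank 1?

98

Sorted (descending): 98, 82, 80, 79, 79, 69, 69, 53
The 2 values of 79 occupy positions 4–5 → average rank (4+5)/2 = 4.5.
The 2 values of 69 occupy positions 6–7 → average rank (6+7)/2 = 6.5.
Rank 1 → value 98.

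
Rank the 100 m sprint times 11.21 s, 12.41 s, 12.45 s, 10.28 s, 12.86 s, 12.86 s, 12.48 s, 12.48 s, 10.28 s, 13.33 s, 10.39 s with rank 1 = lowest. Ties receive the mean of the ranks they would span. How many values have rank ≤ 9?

8

Sorted (ascending): 10.28, 10.28, 10.39, 11.21, 12.41, 12.45, 12.48, 12.48, 12.86, 12.86, 13.33
The 2 values of 10.28 occupy positions 1–2 → average rank (1+2)/2 = 1.5.
The 2 values of 12.48 occupy positions 7–8 → average rank (7+8)/2 = 7.5.
The 2 values of 12.86 occupy positions 9–10 → average rank (9+10)/2 = 9.5.
Ranks ≤ 9: {1.5, 1.5, 3, 4, 5, 6, 7.5, 7.5} → 8 values.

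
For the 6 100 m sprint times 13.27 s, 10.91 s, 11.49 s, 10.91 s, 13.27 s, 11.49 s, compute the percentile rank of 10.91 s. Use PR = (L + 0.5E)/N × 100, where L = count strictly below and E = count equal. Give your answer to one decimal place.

16.7

N = 6.
Strictly below 10.91: 0. Equal to 10.91: 2.
PR = (0 + 0.5·2)/6 × 100 = 16.7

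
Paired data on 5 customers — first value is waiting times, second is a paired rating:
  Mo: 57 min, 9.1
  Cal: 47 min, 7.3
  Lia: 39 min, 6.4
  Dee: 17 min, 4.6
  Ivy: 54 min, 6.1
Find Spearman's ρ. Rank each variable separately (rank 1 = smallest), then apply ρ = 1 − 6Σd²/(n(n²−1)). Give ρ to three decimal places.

0.700

Ranks of variable 1: 5, 3, 2, 1, 4
Ranks of variable 2: 5, 4, 3, 1, 2
d = r₁ − r₂: 0, -1, -1, 0, 2
d²: 0, 1, 1, 0, 4; Σd² = 6
ρ = 1 − 6·6/(5·24) = 1 − 36/120 = 0.700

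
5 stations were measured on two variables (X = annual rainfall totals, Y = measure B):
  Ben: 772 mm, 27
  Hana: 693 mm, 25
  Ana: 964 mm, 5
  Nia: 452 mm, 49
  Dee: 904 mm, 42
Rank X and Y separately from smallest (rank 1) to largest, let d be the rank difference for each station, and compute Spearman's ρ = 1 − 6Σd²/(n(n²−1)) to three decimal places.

Ranks of variable 1: 3, 2, 5, 1, 4
Ranks of variable 2: 3, 2, 1, 5, 4
d = r₁ − r₂: 0, 0, 4, -4, 0
d²: 0, 0, 16, 16, 0; Σd² = 32
ρ = 1 − 6·32/(5·24) = 1 − 192/120 = -0.600

-0.600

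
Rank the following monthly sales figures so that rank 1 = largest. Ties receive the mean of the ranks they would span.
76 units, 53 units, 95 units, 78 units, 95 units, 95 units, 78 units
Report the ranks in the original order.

6, 7, 2, 4.5, 2, 2, 4.5

Sorted (descending): 95, 95, 95, 78, 78, 76, 53
The 3 values of 95 occupy positions 1–3 → average rank 2.
The 2 values of 78 occupy positions 4–5 → average rank (4+5)/2 = 4.5.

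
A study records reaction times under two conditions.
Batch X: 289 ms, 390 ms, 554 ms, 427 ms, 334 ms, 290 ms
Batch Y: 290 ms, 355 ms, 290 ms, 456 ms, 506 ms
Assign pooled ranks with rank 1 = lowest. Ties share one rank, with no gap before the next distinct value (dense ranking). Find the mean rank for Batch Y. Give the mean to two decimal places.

Sorted (ascending): 289, 290, 290, 290, 334, 355, 390, 427, 456, 506, 554
The 3 values of 290 share dense rank 2.
Remaining distinct values take the next consecutive integers.
Batch Y values → pooled ranks: 290→2, 355→4, 290→2, 456→7, 506→8
Mean rank = (2 + 4 + 2 + 7 + 8) / 5 = 4.60

4.60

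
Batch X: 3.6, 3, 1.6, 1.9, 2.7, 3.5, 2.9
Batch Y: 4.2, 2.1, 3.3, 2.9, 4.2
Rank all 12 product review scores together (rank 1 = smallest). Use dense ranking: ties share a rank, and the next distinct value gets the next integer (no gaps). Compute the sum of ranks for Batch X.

35

Sorted (ascending): 1.6, 1.9, 2.1, 2.7, 2.9, 2.9, 3, 3.3, 3.5, 3.6, 4.2, 4.2
The 2 values of 2.9 share dense rank 5.
The 2 values of 4.2 share dense rank 10.
Remaining distinct values take the next consecutive integers.
Batch X values → pooled ranks: 3.6→9, 3→6, 1.6→1, 1.9→2, 2.7→4, 3.5→8, 2.9→5
Rank sum = 9 + 6 + 1 + 2 + 4 + 8 + 5 = 35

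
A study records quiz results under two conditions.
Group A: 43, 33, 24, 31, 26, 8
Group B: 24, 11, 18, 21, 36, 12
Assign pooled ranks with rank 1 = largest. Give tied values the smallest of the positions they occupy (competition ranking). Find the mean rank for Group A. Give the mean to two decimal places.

5.17

Sorted (descending): 43, 36, 33, 31, 26, 24, 24, 21, 18, 12, 11, 8
The 2 values of 24 occupy positions 6–7 → each gets rank 6.
Group A values → pooled ranks: 43→1, 33→3, 24→6, 31→4, 26→5, 8→12
Mean rank = (1 + 3 + 6 + 4 + 5 + 12) / 6 = 5.17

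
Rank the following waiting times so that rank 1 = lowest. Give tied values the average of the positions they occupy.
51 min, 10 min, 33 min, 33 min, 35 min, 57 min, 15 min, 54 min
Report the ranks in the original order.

6, 1, 3.5, 3.5, 5, 8, 2, 7

Sorted (ascending): 10, 15, 33, 33, 35, 51, 54, 57
The 2 values of 33 occupy positions 3–4 → average rank (3+4)/2 = 3.5.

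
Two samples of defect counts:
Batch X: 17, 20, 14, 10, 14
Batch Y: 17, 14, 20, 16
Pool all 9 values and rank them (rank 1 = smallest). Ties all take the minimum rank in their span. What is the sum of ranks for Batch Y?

21

Sorted (ascending): 10, 14, 14, 14, 16, 17, 17, 20, 20
The 3 values of 14 occupy positions 2–4 → each gets rank 2.
The 2 values of 17 occupy positions 6–7 → each gets rank 6.
The 2 values of 20 occupy positions 8–9 → each gets rank 8.
Batch Y values → pooled ranks: 17→6, 14→2, 20→8, 16→5
Rank sum = 6 + 2 + 8 + 5 = 21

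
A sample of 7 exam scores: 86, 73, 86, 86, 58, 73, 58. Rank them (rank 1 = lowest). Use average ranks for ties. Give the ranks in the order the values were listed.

6, 3.5, 6, 6, 1.5, 3.5, 1.5

Sorted (ascending): 58, 58, 73, 73, 86, 86, 86
The 2 values of 58 occupy positions 1–2 → average rank (1+2)/2 = 1.5.
The 2 values of 73 occupy positions 3–4 → average rank (3+4)/2 = 3.5.
The 3 values of 86 occupy positions 5–7 → average rank 6.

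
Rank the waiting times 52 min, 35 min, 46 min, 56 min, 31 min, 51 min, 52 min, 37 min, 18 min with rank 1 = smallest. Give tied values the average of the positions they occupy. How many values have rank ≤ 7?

6

Sorted (ascending): 18, 31, 35, 37, 46, 51, 52, 52, 56
The 2 values of 52 occupy positions 7–8 → average rank (7+8)/2 = 7.5.
Ranks ≤ 7: {1, 2, 3, 4, 5, 6} → 6 values.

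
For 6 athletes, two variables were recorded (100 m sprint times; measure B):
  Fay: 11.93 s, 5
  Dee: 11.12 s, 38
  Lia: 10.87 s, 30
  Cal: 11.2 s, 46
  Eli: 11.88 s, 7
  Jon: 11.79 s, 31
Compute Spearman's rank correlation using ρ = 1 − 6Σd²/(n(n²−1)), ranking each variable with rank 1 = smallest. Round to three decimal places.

-0.600

Ranks of variable 1: 6, 2, 1, 3, 5, 4
Ranks of variable 2: 1, 5, 3, 6, 2, 4
d = r₁ − r₂: 5, -3, -2, -3, 3, 0
d²: 25, 9, 4, 9, 9, 0; Σd² = 56
ρ = 1 − 6·56/(6·35) = 1 − 336/210 = -0.600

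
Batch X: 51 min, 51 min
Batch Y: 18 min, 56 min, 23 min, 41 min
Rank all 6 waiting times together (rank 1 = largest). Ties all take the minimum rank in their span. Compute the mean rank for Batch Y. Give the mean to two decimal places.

Sorted (descending): 56, 51, 51, 41, 23, 18
The 2 values of 51 occupy positions 2–3 → each gets rank 2.
Batch Y values → pooled ranks: 18→6, 56→1, 23→5, 41→4
Mean rank = (6 + 1 + 5 + 4) / 4 = 4.00

4.00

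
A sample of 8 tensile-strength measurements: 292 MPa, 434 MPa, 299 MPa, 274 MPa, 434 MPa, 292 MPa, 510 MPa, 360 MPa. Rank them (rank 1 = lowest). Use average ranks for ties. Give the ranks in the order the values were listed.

2.5, 6.5, 4, 1, 6.5, 2.5, 8, 5

Sorted (ascending): 274, 292, 292, 299, 360, 434, 434, 510
The 2 values of 292 occupy positions 2–3 → average rank (2+3)/2 = 2.5.
The 2 values of 434 occupy positions 6–7 → average rank (6+7)/2 = 6.5.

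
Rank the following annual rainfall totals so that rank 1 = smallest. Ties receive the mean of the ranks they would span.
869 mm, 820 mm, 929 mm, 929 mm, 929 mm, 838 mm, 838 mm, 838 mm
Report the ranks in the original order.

5, 1, 7, 7, 7, 3, 3, 3

Sorted (ascending): 820, 838, 838, 838, 869, 929, 929, 929
The 3 values of 838 occupy positions 2–4 → average rank 3.
The 3 values of 929 occupy positions 6–8 → average rank 7.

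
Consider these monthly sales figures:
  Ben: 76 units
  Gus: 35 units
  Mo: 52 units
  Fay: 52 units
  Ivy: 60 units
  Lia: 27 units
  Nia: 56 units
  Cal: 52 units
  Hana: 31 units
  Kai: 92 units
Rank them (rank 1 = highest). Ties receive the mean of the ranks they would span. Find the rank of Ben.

Sorted (descending): 92, 76, 60, 56, 52, 52, 52, 35, 31, 27
The 3 values of 52 occupy positions 5–7 → average rank 6.
Ben has value 76 units → rank 2.

2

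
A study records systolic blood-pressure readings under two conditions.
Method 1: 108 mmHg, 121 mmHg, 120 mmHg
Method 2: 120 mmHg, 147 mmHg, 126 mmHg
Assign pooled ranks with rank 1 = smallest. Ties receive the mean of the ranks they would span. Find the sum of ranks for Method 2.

Sorted (ascending): 108, 120, 120, 121, 126, 147
The 2 values of 120 occupy positions 2–3 → average rank (2+3)/2 = 2.5.
Method 2 values → pooled ranks: 120→2.5, 147→6, 126→5
Rank sum = 2.5 + 6 + 5 = 13.5

13.5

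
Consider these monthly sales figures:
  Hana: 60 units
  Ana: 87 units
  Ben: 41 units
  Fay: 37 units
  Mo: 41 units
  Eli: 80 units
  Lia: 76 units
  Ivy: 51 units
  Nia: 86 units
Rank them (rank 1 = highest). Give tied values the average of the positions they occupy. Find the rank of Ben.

7.5

Sorted (descending): 87, 86, 80, 76, 60, 51, 41, 41, 37
The 2 values of 41 occupy positions 7–8 → average rank (7+8)/2 = 7.5.
Ben has value 41 units → rank 7.5.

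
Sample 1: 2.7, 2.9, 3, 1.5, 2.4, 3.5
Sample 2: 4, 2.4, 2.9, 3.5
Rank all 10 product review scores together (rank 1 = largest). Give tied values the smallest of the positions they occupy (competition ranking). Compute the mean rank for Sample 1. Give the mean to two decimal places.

6.00

Sorted (descending): 4, 3.5, 3.5, 3, 2.9, 2.9, 2.7, 2.4, 2.4, 1.5
The 2 values of 3.5 occupy positions 2–3 → each gets rank 2.
The 2 values of 2.9 occupy positions 5–6 → each gets rank 5.
The 2 values of 2.4 occupy positions 8–9 → each gets rank 8.
Sample 1 values → pooled ranks: 2.7→7, 2.9→5, 3→4, 1.5→10, 2.4→8, 3.5→2
Mean rank = (7 + 5 + 4 + 10 + 8 + 2) / 6 = 6.00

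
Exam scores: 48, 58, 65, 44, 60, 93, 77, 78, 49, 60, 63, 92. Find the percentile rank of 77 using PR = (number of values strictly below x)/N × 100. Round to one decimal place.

N = 12.
Strictly below 77: 8. Equal to 77: 1.
PR = 8/12 × 100 = 66.7

66.7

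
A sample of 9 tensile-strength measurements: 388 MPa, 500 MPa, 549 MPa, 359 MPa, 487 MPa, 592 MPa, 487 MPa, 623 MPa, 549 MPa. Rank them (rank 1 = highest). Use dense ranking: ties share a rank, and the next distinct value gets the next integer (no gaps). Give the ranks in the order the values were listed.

Sorted (descending): 623, 592, 549, 549, 500, 487, 487, 388, 359
The 2 values of 549 share dense rank 3.
The 2 values of 487 share dense rank 5.
Remaining distinct values take the next consecutive integers.

6, 4, 3, 7, 5, 2, 5, 1, 3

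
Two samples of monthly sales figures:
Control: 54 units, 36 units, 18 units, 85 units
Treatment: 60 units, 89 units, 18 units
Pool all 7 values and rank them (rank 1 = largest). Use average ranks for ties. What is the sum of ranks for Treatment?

10.5

Sorted (descending): 89, 85, 60, 54, 36, 18, 18
The 2 values of 18 occupy positions 6–7 → average rank (6+7)/2 = 6.5.
Treatment values → pooled ranks: 60→3, 89→1, 18→6.5
Rank sum = 3 + 1 + 6.5 = 10.5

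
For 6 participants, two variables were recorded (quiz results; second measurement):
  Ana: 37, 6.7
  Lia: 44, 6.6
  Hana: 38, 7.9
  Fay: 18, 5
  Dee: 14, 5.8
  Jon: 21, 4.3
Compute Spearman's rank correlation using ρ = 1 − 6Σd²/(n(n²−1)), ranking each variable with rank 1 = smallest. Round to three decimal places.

Ranks of variable 1: 4, 6, 5, 2, 1, 3
Ranks of variable 2: 5, 4, 6, 2, 3, 1
d = r₁ − r₂: -1, 2, -1, 0, -2, 2
d²: 1, 4, 1, 0, 4, 4; Σd² = 14
ρ = 1 − 6·14/(6·35) = 1 − 84/210 = 0.600

0.600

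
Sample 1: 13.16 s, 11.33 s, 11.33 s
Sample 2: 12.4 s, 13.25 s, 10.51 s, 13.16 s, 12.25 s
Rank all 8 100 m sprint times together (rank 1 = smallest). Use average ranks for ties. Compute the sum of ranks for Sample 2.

Sorted (ascending): 10.51, 11.33, 11.33, 12.25, 12.4, 13.16, 13.16, 13.25
The 2 values of 11.33 occupy positions 2–3 → average rank (2+3)/2 = 2.5.
The 2 values of 13.16 occupy positions 6–7 → average rank (6+7)/2 = 6.5.
Sample 2 values → pooled ranks: 12.4→5, 13.25→8, 10.51→1, 13.16→6.5, 12.25→4
Rank sum = 5 + 8 + 1 + 6.5 + 4 = 24.5

24.5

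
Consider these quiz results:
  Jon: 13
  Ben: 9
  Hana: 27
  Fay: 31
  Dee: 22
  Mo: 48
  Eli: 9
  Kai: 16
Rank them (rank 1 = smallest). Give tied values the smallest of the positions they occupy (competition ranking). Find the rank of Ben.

1

Sorted (ascending): 9, 9, 13, 16, 22, 27, 31, 48
The 2 values of 9 occupy positions 1–2 → each gets rank 1.
Ben has value 9 → rank 1.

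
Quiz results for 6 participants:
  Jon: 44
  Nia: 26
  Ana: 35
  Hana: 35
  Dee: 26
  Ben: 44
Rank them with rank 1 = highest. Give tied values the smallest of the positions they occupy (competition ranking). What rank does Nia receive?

Sorted (descending): 44, 44, 35, 35, 26, 26
The 2 values of 44 occupy positions 1–2 → each gets rank 1.
The 2 values of 35 occupy positions 3–4 → each gets rank 3.
The 2 values of 26 occupy positions 5–6 → each gets rank 5.
Nia has value 26 → rank 5.

5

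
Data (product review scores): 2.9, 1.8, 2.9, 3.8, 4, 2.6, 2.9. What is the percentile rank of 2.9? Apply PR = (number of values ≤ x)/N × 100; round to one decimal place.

71.4

N = 7.
Strictly below 2.9: 2. Equal to 2.9: 3.
PR = 5/7 × 100 = 71.4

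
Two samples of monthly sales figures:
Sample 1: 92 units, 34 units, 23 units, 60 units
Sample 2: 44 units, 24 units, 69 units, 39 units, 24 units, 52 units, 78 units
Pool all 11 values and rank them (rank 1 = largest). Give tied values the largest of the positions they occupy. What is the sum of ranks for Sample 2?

43

Sorted (descending): 92, 78, 69, 60, 52, 44, 39, 34, 24, 24, 23
The 2 values of 24 occupy positions 9–10 → each gets rank 10.
Sample 2 values → pooled ranks: 44→6, 24→10, 69→3, 39→7, 24→10, 52→5, 78→2
Rank sum = 6 + 10 + 3 + 7 + 10 + 5 + 2 = 43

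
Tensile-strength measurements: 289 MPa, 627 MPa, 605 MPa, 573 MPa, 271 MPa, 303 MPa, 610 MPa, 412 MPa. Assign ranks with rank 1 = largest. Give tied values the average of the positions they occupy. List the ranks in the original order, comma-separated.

7, 1, 3, 4, 8, 6, 2, 5

Sorted (descending): 627, 610, 605, 573, 412, 303, 289, 271
No ties — each value takes its position as its rank.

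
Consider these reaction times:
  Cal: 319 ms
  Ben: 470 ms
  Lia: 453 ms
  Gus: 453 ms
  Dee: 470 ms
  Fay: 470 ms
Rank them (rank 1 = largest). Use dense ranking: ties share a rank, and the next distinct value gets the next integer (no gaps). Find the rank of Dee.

1

Sorted (descending): 470, 470, 470, 453, 453, 319
The 3 values of 470 share dense rank 1.
The 2 values of 453 share dense rank 2.
Remaining distinct values take the next consecutive integers.
Dee has value 470 ms → rank 1.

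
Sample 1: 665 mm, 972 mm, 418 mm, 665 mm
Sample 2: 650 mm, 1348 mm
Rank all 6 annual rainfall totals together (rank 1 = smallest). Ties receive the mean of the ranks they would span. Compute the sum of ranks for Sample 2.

8

Sorted (ascending): 418, 650, 665, 665, 972, 1348
The 2 values of 665 occupy positions 3–4 → average rank (3+4)/2 = 3.5.
Sample 2 values → pooled ranks: 650→2, 1348→6
Rank sum = 2 + 6 = 8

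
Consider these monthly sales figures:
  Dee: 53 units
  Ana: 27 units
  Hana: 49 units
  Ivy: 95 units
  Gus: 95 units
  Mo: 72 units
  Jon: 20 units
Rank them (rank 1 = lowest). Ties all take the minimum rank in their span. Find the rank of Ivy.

6

Sorted (ascending): 20, 27, 49, 53, 72, 95, 95
The 2 values of 95 occupy positions 6–7 → each gets rank 6.
Ivy has value 95 units → rank 6.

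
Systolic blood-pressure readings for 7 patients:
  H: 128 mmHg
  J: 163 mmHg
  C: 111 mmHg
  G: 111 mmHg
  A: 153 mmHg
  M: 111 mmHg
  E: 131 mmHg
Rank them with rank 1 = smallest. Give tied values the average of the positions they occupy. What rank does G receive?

2

Sorted (ascending): 111, 111, 111, 128, 131, 153, 163
The 3 values of 111 occupy positions 1–3 → average rank 2.
G has value 111 mmHg → rank 2.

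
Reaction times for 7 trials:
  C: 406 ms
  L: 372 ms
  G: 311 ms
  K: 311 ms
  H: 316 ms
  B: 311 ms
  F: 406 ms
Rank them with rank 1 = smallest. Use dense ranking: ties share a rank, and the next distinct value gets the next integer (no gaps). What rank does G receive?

Sorted (ascending): 311, 311, 311, 316, 372, 406, 406
The 3 values of 311 share dense rank 1.
The 2 values of 406 share dense rank 4.
Remaining distinct values take the next consecutive integers.
G has value 311 ms → rank 1.

1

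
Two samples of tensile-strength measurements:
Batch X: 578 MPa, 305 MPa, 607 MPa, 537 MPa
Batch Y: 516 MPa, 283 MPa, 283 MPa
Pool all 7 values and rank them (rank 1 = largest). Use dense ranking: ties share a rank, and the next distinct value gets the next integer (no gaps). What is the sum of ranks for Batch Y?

Sorted (descending): 607, 578, 537, 516, 305, 283, 283
The 2 values of 283 share dense rank 6.
Remaining distinct values take the next consecutive integers.
Batch Y values → pooled ranks: 516→4, 283→6, 283→6
Rank sum = 4 + 6 + 6 = 16

16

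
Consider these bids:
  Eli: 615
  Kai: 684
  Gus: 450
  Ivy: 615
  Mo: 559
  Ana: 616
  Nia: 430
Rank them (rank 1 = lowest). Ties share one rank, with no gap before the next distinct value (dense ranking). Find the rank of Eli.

Sorted (ascending): 430, 450, 559, 615, 615, 616, 684
The 2 values of 615 share dense rank 4.
Remaining distinct values take the next consecutive integers.
Eli has value 615 → rank 4.

4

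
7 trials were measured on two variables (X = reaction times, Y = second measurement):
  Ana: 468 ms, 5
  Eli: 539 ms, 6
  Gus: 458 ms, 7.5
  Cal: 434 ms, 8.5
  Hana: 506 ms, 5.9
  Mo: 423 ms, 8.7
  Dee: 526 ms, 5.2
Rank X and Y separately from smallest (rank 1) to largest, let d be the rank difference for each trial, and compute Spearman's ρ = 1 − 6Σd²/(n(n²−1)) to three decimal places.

Ranks of variable 1: 4, 7, 3, 2, 5, 1, 6
Ranks of variable 2: 1, 4, 5, 6, 3, 7, 2
d = r₁ − r₂: 3, 3, -2, -4, 2, -6, 4
d²: 9, 9, 4, 16, 4, 36, 16; Σd² = 94
ρ = 1 − 6·94/(7·48) = 1 − 564/336 = -0.679

-0.679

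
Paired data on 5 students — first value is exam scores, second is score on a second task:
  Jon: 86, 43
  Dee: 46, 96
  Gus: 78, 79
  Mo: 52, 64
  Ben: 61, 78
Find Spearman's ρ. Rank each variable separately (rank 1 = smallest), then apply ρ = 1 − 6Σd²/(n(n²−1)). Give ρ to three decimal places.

Ranks of variable 1: 5, 1, 4, 2, 3
Ranks of variable 2: 1, 5, 4, 2, 3
d = r₁ − r₂: 4, -4, 0, 0, 0
d²: 16, 16, 0, 0, 0; Σd² = 32
ρ = 1 − 6·32/(5·24) = 1 − 192/120 = -0.600

-0.600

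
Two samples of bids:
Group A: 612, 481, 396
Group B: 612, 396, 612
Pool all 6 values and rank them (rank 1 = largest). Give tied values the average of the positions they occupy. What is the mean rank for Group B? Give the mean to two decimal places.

Sorted (descending): 612, 612, 612, 481, 396, 396
The 3 values of 612 occupy positions 1–3 → average rank 2.
The 2 values of 396 occupy positions 5–6 → average rank (5+6)/2 = 5.5.
Group B values → pooled ranks: 612→2, 396→5.5, 612→2
Mean rank = (2 + 5.5 + 2) / 3 = 3.17

3.17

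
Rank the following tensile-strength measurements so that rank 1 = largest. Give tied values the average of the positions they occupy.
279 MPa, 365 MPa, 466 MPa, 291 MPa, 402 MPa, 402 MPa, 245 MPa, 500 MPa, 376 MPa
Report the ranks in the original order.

Sorted (descending): 500, 466, 402, 402, 376, 365, 291, 279, 245
The 2 values of 402 occupy positions 3–4 → average rank (3+4)/2 = 3.5.

8, 6, 2, 7, 3.5, 3.5, 9, 1, 5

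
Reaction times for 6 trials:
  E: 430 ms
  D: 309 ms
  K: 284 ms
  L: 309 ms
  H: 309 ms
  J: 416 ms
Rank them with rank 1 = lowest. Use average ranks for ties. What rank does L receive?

Sorted (ascending): 284, 309, 309, 309, 416, 430
The 3 values of 309 occupy positions 2–4 → average rank 3.
L has value 309 ms → rank 3.

3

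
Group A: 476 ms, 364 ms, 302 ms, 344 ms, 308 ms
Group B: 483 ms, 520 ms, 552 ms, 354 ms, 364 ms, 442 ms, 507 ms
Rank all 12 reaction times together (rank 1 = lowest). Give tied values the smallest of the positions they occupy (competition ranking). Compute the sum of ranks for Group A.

19

Sorted (ascending): 302, 308, 344, 354, 364, 364, 442, 476, 483, 507, 520, 552
The 2 values of 364 occupy positions 5–6 → each gets rank 5.
Group A values → pooled ranks: 476→8, 364→5, 302→1, 344→3, 308→2
Rank sum = 8 + 5 + 1 + 3 + 2 = 19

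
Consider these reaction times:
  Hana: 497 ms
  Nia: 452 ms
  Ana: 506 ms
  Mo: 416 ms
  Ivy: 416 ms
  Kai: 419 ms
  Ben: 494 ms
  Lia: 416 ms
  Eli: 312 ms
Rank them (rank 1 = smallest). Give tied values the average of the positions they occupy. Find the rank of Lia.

3

Sorted (ascending): 312, 416, 416, 416, 419, 452, 494, 497, 506
The 3 values of 416 occupy positions 2–4 → average rank 3.
Lia has value 416 ms → rank 3.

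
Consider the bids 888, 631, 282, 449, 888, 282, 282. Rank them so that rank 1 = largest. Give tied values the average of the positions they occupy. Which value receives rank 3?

631

Sorted (descending): 888, 888, 631, 449, 282, 282, 282
The 2 values of 888 occupy positions 1–2 → average rank (1+2)/2 = 1.5.
The 3 values of 282 occupy positions 5–7 → average rank 6.
Rank 3 → value 631.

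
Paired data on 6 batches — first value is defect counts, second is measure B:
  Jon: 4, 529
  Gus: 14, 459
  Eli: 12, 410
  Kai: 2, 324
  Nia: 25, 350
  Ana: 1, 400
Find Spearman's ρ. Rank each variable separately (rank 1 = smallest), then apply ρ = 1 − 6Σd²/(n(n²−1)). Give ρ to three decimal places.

0.143

Ranks of variable 1: 3, 5, 4, 2, 6, 1
Ranks of variable 2: 6, 5, 4, 1, 2, 3
d = r₁ − r₂: -3, 0, 0, 1, 4, -2
d²: 9, 0, 0, 1, 16, 4; Σd² = 30
ρ = 1 − 6·30/(6·35) = 1 − 180/210 = 0.143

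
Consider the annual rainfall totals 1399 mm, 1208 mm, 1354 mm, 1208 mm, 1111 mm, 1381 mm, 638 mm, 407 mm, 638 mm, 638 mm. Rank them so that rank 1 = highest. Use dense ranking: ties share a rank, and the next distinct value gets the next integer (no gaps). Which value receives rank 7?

Sorted (descending): 1399, 1381, 1354, 1208, 1208, 1111, 638, 638, 638, 407
The 2 values of 1208 share dense rank 4.
The 3 values of 638 share dense rank 6.
Remaining distinct values take the next consecutive integers.
Rank 7 → value 407.

407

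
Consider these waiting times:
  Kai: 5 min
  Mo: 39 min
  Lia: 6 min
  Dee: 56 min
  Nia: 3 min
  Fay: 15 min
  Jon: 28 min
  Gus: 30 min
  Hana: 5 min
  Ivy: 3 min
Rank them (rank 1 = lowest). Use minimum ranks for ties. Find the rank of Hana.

Sorted (ascending): 3, 3, 5, 5, 6, 15, 28, 30, 39, 56
The 2 values of 3 occupy positions 1–2 → each gets rank 1.
The 2 values of 5 occupy positions 3–4 → each gets rank 3.
Hana has value 5 min → rank 3.

3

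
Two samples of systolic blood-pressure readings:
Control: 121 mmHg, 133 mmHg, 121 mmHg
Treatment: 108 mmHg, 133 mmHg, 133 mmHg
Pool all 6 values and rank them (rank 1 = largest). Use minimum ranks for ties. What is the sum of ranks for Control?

9

Sorted (descending): 133, 133, 133, 121, 121, 108
The 3 values of 133 occupy positions 1–3 → each gets rank 1.
The 2 values of 121 occupy positions 4–5 → each gets rank 4.
Control values → pooled ranks: 121→4, 133→1, 121→4
Rank sum = 4 + 1 + 4 = 9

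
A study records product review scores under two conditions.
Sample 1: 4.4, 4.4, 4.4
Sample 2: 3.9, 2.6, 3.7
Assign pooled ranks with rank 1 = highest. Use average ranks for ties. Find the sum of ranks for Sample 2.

Sorted (descending): 4.4, 4.4, 4.4, 3.9, 3.7, 2.6
The 3 values of 4.4 occupy positions 1–3 → average rank 2.
Sample 2 values → pooled ranks: 3.9→4, 2.6→6, 3.7→5
Rank sum = 4 + 6 + 5 = 15

15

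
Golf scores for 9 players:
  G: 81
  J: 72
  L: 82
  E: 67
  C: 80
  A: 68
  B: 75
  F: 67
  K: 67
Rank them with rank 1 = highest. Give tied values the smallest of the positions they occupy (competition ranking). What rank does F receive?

7

Sorted (descending): 82, 81, 80, 75, 72, 68, 67, 67, 67
The 3 values of 67 occupy positions 7–9 → each gets rank 7.
F has value 67 → rank 7.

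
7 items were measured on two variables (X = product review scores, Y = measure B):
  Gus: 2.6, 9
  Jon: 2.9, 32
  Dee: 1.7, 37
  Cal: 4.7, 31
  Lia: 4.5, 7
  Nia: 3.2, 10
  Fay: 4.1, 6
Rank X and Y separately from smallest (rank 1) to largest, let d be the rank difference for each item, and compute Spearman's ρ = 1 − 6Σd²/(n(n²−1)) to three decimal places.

Ranks of variable 1: 2, 3, 1, 7, 6, 4, 5
Ranks of variable 2: 3, 6, 7, 5, 2, 4, 1
d = r₁ − r₂: -1, -3, -6, 2, 4, 0, 4
d²: 1, 9, 36, 4, 16, 0, 16; Σd² = 82
ρ = 1 − 6·82/(7·48) = 1 − 492/336 = -0.464

-0.464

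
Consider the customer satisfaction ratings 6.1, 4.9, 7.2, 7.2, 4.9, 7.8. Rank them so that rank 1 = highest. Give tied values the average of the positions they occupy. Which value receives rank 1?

Sorted (descending): 7.8, 7.2, 7.2, 6.1, 4.9, 4.9
The 2 values of 7.2 occupy positions 2–3 → average rank (2+3)/2 = 2.5.
The 2 values of 4.9 occupy positions 5–6 → average rank (5+6)/2 = 5.5.
Rank 1 → value 7.8.

7.8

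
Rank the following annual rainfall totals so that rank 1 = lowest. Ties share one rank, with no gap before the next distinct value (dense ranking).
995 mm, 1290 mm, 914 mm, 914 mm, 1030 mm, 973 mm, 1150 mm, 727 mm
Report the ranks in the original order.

Sorted (ascending): 727, 914, 914, 973, 995, 1030, 1150, 1290
The 2 values of 914 share dense rank 2.
Remaining distinct values take the next consecutive integers.

4, 7, 2, 2, 5, 3, 6, 1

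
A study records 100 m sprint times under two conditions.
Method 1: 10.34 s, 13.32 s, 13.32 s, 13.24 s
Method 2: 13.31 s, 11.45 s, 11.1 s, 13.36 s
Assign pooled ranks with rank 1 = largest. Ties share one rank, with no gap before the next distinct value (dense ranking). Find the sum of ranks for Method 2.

Sorted (descending): 13.36, 13.32, 13.32, 13.31, 13.24, 11.45, 11.1, 10.34
The 2 values of 13.32 share dense rank 2.
Remaining distinct values take the next consecutive integers.
Method 2 values → pooled ranks: 13.31→3, 11.45→5, 11.1→6, 13.36→1
Rank sum = 3 + 5 + 6 + 1 = 15

15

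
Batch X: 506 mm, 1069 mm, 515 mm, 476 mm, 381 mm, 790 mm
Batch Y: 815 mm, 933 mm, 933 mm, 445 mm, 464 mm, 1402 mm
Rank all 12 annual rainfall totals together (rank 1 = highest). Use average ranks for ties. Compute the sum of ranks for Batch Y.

Sorted (descending): 1402, 1069, 933, 933, 815, 790, 515, 506, 476, 464, 445, 381
The 2 values of 933 occupy positions 3–4 → average rank (3+4)/2 = 3.5.
Batch Y values → pooled ranks: 815→5, 933→3.5, 933→3.5, 445→11, 464→10, 1402→1
Rank sum = 5 + 3.5 + 3.5 + 11 + 10 + 1 = 34

34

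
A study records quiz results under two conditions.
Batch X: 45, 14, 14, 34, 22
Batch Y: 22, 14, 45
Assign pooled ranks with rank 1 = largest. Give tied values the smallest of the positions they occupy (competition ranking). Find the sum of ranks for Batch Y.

Sorted (descending): 45, 45, 34, 22, 22, 14, 14, 14
The 2 values of 45 occupy positions 1–2 → each gets rank 1.
The 2 values of 22 occupy positions 4–5 → each gets rank 4.
The 3 values of 14 occupy positions 6–8 → each gets rank 6.
Batch Y values → pooled ranks: 22→4, 14→6, 45→1
Rank sum = 4 + 6 + 1 = 11

11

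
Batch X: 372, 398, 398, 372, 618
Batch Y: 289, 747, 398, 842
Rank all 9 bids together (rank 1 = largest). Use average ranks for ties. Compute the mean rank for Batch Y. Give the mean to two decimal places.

Sorted (descending): 842, 747, 618, 398, 398, 398, 372, 372, 289
The 3 values of 398 occupy positions 4–6 → average rank 5.
The 2 values of 372 occupy positions 7–8 → average rank (7+8)/2 = 7.5.
Batch Y values → pooled ranks: 289→9, 747→2, 398→5, 842→1
Mean rank = (9 + 2 + 5 + 1) / 4 = 4.25

4.25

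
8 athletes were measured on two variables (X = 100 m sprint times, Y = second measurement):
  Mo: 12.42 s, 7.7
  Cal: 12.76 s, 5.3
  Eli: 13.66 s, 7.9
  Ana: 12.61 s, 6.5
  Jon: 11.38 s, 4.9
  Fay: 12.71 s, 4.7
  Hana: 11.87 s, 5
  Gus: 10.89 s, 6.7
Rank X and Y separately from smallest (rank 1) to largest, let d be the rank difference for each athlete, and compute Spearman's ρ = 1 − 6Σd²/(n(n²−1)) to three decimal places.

Ranks of variable 1: 4, 7, 8, 5, 2, 6, 3, 1
Ranks of variable 2: 7, 4, 8, 5, 2, 1, 3, 6
d = r₁ − r₂: -3, 3, 0, 0, 0, 5, 0, -5
d²: 9, 9, 0, 0, 0, 25, 0, 25; Σd² = 68
ρ = 1 − 6·68/(8·63) = 1 − 408/504 = 0.190

0.190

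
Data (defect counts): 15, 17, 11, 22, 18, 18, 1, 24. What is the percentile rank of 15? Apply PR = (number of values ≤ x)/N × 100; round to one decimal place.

37.5

N = 8.
Strictly below 15: 2. Equal to 15: 1.
PR = 3/8 × 100 = 37.5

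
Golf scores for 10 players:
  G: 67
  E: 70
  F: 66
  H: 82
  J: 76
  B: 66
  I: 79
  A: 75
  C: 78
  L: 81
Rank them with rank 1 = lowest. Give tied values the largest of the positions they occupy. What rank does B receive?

Sorted (ascending): 66, 66, 67, 70, 75, 76, 78, 79, 81, 82
The 2 values of 66 occupy positions 1–2 → each gets rank 2.
B has value 66 → rank 2.

2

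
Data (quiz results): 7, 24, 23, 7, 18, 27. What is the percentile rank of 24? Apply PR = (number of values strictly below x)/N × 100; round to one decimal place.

66.7

N = 6.
Strictly below 24: 4. Equal to 24: 1.
PR = 4/6 × 100 = 66.7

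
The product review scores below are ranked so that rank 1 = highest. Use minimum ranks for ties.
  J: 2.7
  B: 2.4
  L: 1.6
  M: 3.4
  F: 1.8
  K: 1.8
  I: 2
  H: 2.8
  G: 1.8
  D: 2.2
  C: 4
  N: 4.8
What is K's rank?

9

Sorted (descending): 4.8, 4, 3.4, 2.8, 2.7, 2.4, 2.2, 2, 1.8, 1.8, 1.8, 1.6
The 3 values of 1.8 occupy positions 9–11 → each gets rank 9.
K has value 1.8 → rank 9.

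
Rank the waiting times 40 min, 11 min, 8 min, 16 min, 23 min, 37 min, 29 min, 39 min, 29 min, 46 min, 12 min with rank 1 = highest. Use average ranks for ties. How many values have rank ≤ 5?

Sorted (descending): 46, 40, 39, 37, 29, 29, 23, 16, 12, 11, 8
The 2 values of 29 occupy positions 5–6 → average rank (5+6)/2 = 5.5.
Ranks ≤ 5: {1, 2, 3, 4} → 4 values.

4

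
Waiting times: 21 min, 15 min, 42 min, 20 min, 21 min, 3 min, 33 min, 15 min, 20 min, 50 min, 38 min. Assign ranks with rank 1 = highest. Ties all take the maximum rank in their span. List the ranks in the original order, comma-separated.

Sorted (descending): 50, 42, 38, 33, 21, 21, 20, 20, 15, 15, 3
The 2 values of 21 occupy positions 5–6 → each gets rank 6.
The 2 values of 20 occupy positions 7–8 → each gets rank 8.
The 2 values of 15 occupy positions 9–10 → each gets rank 10.

6, 10, 2, 8, 6, 11, 4, 10, 8, 1, 3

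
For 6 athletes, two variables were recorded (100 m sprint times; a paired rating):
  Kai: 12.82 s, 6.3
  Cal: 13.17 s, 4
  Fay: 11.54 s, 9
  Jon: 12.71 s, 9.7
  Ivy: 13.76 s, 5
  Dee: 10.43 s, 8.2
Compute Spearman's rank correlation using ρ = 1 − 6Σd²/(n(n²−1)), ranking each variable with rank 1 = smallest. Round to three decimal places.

-0.714

Ranks of variable 1: 4, 5, 2, 3, 6, 1
Ranks of variable 2: 3, 1, 5, 6, 2, 4
d = r₁ − r₂: 1, 4, -3, -3, 4, -3
d²: 1, 16, 9, 9, 16, 9; Σd² = 60
ρ = 1 − 6·60/(6·35) = 1 − 360/210 = -0.714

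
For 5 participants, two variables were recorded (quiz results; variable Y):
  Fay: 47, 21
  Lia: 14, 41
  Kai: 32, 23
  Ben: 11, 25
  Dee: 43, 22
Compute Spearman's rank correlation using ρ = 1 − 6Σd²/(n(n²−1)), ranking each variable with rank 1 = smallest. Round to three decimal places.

Ranks of variable 1: 5, 2, 3, 1, 4
Ranks of variable 2: 1, 5, 3, 4, 2
d = r₁ − r₂: 4, -3, 0, -3, 2
d²: 16, 9, 0, 9, 4; Σd² = 38
ρ = 1 − 6·38/(5·24) = 1 − 228/120 = -0.900

-0.900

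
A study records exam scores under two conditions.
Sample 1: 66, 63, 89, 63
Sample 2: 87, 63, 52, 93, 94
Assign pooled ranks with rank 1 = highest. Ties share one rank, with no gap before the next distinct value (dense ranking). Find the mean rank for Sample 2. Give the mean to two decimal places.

4.00

Sorted (descending): 94, 93, 89, 87, 66, 63, 63, 63, 52
The 3 values of 63 share dense rank 6.
Remaining distinct values take the next consecutive integers.
Sample 2 values → pooled ranks: 87→4, 63→6, 52→7, 93→2, 94→1
Mean rank = (4 + 6 + 7 + 2 + 1) / 5 = 4.00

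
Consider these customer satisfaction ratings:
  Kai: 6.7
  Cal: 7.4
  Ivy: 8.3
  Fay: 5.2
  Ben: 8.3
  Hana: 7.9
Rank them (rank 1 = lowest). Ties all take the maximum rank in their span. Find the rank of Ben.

6

Sorted (ascending): 5.2, 6.7, 7.4, 7.9, 8.3, 8.3
The 2 values of 8.3 occupy positions 5–6 → each gets rank 6.
Ben has value 8.3 → rank 6.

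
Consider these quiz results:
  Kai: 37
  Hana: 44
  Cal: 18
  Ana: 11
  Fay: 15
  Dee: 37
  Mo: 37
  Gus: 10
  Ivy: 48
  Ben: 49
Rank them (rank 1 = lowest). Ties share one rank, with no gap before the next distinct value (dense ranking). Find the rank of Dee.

Sorted (ascending): 10, 11, 15, 18, 37, 37, 37, 44, 48, 49
The 3 values of 37 share dense rank 5.
Remaining distinct values take the next consecutive integers.
Dee has value 37 → rank 5.

5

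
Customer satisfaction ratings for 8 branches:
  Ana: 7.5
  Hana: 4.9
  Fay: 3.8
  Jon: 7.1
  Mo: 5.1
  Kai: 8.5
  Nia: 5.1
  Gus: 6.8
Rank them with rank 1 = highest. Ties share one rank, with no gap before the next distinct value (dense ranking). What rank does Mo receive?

5

Sorted (descending): 8.5, 7.5, 7.1, 6.8, 5.1, 5.1, 4.9, 3.8
The 2 values of 5.1 share dense rank 5.
Remaining distinct values take the next consecutive integers.
Mo has value 5.1 → rank 5.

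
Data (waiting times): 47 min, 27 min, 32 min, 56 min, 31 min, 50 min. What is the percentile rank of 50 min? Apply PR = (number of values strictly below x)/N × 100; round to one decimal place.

66.7

N = 6.
Strictly below 50: 4. Equal to 50: 1.
PR = 4/6 × 100 = 66.7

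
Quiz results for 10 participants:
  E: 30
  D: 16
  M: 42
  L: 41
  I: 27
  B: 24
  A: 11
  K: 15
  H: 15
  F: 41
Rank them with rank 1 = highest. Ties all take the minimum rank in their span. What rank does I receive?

Sorted (descending): 42, 41, 41, 30, 27, 24, 16, 15, 15, 11
The 2 values of 41 occupy positions 2–3 → each gets rank 2.
The 2 values of 15 occupy positions 8–9 → each gets rank 8.
I has value 27 → rank 5.

5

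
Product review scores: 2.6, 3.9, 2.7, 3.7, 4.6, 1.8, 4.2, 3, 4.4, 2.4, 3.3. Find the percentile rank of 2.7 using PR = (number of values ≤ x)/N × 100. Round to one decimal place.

36.4

N = 11.
Strictly below 2.7: 3. Equal to 2.7: 1.
PR = 4/11 × 100 = 36.4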